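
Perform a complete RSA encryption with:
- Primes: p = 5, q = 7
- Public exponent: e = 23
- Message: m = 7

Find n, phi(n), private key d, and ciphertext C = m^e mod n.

Step 1: n = 5 * 7 = 35.
Step 2: phi(n) = (5-1)(7-1) = 4 * 6 = 24.
Step 3: Find d = 23^(-1) mod 24 = 23.
  Verify: 23 * 23 = 529 = 1 (mod 24).
Step 4: C = 7^23 mod 35 = 28.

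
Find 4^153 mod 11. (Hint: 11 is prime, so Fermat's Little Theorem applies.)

Step 1: Since 11 is prime, by Fermat's Little Theorem: 4^10 = 1 (mod 11).
Step 2: Reduce exponent: 153 mod 10 = 3.
Step 3: So 4^153 = 4^3 (mod 11).
Step 4: 4^3 mod 11 = 9.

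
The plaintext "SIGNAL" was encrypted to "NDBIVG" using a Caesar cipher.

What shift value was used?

Step 1: Compare first letters: S (position 18) -> N (position 13).
Step 2: Shift = (13 - 18) mod 26 = 21.
The shift value is 21.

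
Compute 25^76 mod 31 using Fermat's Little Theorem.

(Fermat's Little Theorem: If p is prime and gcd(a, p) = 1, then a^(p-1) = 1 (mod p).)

Step 1: Since 31 is prime, by Fermat's Little Theorem: 25^30 = 1 (mod 31).
Step 2: Reduce exponent: 76 mod 30 = 16.
Step 3: So 25^76 = 25^16 (mod 31).
Step 4: 25^16 mod 31 = 25.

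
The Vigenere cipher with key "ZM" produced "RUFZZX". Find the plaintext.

Step 1: Extend key: ZMZMZM
Step 2: Decrypt each letter (c - k) mod 26:
  R(17) - Z(25) = (17-25) mod 26 = 18 = S
  U(20) - M(12) = (20-12) mod 26 = 8 = I
  F(5) - Z(25) = (5-25) mod 26 = 6 = G
  Z(25) - M(12) = (25-12) mod 26 = 13 = N
  Z(25) - Z(25) = (25-25) mod 26 = 0 = A
  X(23) - M(12) = (23-12) mod 26 = 11 = L
Plaintext: SIGNAL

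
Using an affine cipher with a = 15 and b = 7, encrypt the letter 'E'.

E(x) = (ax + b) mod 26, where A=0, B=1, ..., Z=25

Step 1: Convert 'E' to number: x = 4.
Step 2: E(4) = (15 * 4 + 7) mod 26 = 67 mod 26 = 15.
Step 3: Convert 15 back to letter: P.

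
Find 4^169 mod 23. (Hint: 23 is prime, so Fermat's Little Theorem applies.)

Step 1: Since 23 is prime, by Fermat's Little Theorem: 4^22 = 1 (mod 23).
Step 2: Reduce exponent: 169 mod 22 = 15.
Step 3: So 4^169 = 4^15 (mod 23).
Step 4: 4^15 mod 23 = 3.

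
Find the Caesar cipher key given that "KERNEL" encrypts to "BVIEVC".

Step 1: Compare first letters: K (position 10) -> B (position 1).
Step 2: Shift = (1 - 10) mod 26 = 17.
The shift value is 17.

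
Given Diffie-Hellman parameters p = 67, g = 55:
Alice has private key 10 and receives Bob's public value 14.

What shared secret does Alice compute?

Step 1: s = B^a mod p = 14^10 mod 67.
  14^1 mod 67 = 14
  14^2 mod 67 = (14 * 14) mod 67 = 62
  14^3 mod 67 = (62 * 14) mod 67 = 64
  14^4 mod 67 = (64 * 14) mod 67 = 25
  14^5 mod 67 = (25 * 14) mod 67 = 15
  14^6 mod 67 = (15 * 14) mod 67 = 9
  14^7 mod 67 = (9 * 14) mod 67 = 59
  14^8 mod 67 = (59 * 14) mod 67 = 22
  14^9 mod 67 = (22 * 14) mod 67 = 40
  14^10 mod 67 = (40 * 14) mod 67 = 24
Result: shared secret = 24.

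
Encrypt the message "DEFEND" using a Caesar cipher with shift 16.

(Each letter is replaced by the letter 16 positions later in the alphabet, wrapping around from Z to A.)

Step 1: For each letter, shift forward by 16 positions (mod 26).
  D (position 3) -> position (3+16) mod 26 = 19 -> T
  E (position 4) -> position (4+16) mod 26 = 20 -> U
  F (position 5) -> position (5+16) mod 26 = 21 -> V
  E (position 4) -> position (4+16) mod 26 = 20 -> U
  N (position 13) -> position (13+16) mod 26 = 3 -> D
  D (position 3) -> position (3+16) mod 26 = 19 -> T
Result: TUVUDT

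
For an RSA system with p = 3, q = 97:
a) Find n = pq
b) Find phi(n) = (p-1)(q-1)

Step 1: n = p * q = 3 * 97 = 291.
Step 2: phi(n) = (p-1)(q-1) = 2 * 96 = 192.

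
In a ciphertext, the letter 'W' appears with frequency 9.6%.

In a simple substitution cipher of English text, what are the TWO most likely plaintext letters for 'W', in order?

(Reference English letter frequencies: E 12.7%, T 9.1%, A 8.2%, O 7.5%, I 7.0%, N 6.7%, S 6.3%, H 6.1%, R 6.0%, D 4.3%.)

Step 1: Observed frequency of 'W' is 9.6%.
Step 2: Compute distances to each reference frequency and sort:
  T (9.1%): difference = 0.5% <-- BEST
  A (8.2%): difference = 1.4% <-- RUNNER-UP
  O (7.5%): difference = 2.1%
  I (7.0%): difference = 2.6%
  N (6.7%): difference = 2.9%
Step 3: Most likely is 'T' (9.1%, diff 0.5%); second most likely is 'A' (8.2%, diff 1.4%).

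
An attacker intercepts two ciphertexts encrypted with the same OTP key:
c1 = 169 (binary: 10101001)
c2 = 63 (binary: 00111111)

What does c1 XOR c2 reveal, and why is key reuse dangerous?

Step 1: c1 XOR c2 = (m1 XOR k) XOR (m2 XOR k).
Step 2: By XOR associativity/commutativity: = m1 XOR m2 XOR k XOR k = m1 XOR m2.
Step 3: 10101001 XOR 00111111 = 10010110 = 150.
Step 4: The key cancels out! An attacker learns m1 XOR m2 = 150, revealing the relationship between plaintexts.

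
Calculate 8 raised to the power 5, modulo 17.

Step 1: Compute 8^5 mod 17 step by step, reducing modulo 17 at each step.
  8^1 mod 17 = 8
  8^2 mod 17 = (8 * 8) mod 17 = 13
  8^3 mod 17 = (13 * 8) mod 17 = 2
  8^4 mod 17 = (2 * 8) mod 17 = 16
  8^5 mod 17 = (16 * 8) mod 17 = 9
Step 2: Result = 9.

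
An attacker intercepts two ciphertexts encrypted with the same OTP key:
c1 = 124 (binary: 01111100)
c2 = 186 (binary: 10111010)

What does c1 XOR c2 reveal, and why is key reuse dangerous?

Step 1: c1 XOR c2 = (m1 XOR k) XOR (m2 XOR k).
Step 2: By XOR associativity/commutativity: = m1 XOR m2 XOR k XOR k = m1 XOR m2.
Step 3: 01111100 XOR 10111010 = 11000110 = 198.
Step 4: The key cancels out! An attacker learns m1 XOR m2 = 198, revealing the relationship between plaintexts.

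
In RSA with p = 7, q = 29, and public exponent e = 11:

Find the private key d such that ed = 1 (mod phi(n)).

Step 1: n = 7 * 29 = 203.
Step 2: phi(n) = 6 * 28 = 168.
Step 3: Find d such that 11 * d = 1 (mod 168).
Step 4: d = 11^(-1) mod 168 = 107.
Verification: 11 * 107 = 1177 = 7 * 168 + 1.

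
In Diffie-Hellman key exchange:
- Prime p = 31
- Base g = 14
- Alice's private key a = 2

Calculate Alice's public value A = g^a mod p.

Step 1: A = g^a mod p = 14^2 mod 31.
  14^1 mod 31 = 14
  14^2 mod 31 = (14 * 14) mod 31 = 10
Result: A = 10.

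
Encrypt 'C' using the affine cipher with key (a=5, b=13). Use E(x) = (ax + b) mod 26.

Step 1: Convert 'C' to number: x = 2.
Step 2: E(2) = (5 * 2 + 13) mod 26 = 23 mod 26 = 23.
Step 3: Convert 23 back to letter: X.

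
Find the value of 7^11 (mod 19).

Step 1: Compute 7^11 mod 19 step by step, reducing modulo 19 at each step.
  7^1 mod 19 = 7
  7^2 mod 19 = (7 * 7) mod 19 = 11
  7^3 mod 19 = (11 * 7) mod 19 = 1
  7^4 mod 19 = (1 * 7) mod 19 = 7
  7^5 mod 19 = (7 * 7) mod 19 = 11
  7^6 mod 19 = (11 * 7) mod 19 = 1
  7^7 mod 19 = (1 * 7) mod 19 = 7
  7^8 mod 19 = (7 * 7) mod 19 = 11
  7^9 mod 19 = (11 * 7) mod 19 = 1
  7^10 mod 19 = (1 * 7) mod 19 = 7
  7^11 mod 19 = (7 * 7) mod 19 = 11
Step 2: Result = 11.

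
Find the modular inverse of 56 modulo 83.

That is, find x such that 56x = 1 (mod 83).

Step 1: We need x such that 56 * x = 1 (mod 83).
Step 2: Using the extended Euclidean algorithm or trial:
  56 * 43 = 2408 = 29 * 83 + 1.
Step 3: Since 2408 mod 83 = 1, the inverse is x = 43.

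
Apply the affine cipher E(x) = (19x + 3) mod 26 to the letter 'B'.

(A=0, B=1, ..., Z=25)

Step 1: Convert 'B' to number: x = 1.
Step 2: E(1) = (19 * 1 + 3) mod 26 = 22 mod 26 = 22.
Step 3: Convert 22 back to letter: W.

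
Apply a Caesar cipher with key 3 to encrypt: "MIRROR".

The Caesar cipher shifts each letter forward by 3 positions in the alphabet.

Step 1: For each letter, shift forward by 3 positions (mod 26).
  M (position 12) -> position (12+3) mod 26 = 15 -> P
  I (position 8) -> position (8+3) mod 26 = 11 -> L
  R (position 17) -> position (17+3) mod 26 = 20 -> U
  R (position 17) -> position (17+3) mod 26 = 20 -> U
  O (position 14) -> position (14+3) mod 26 = 17 -> R
  R (position 17) -> position (17+3) mod 26 = 20 -> U
Result: PLUURU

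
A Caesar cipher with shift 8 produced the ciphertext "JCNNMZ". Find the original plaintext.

Step 1: Reverse the shift by subtracting 8 from each letter position.
  J (position 9) -> position (9-8) mod 26 = 1 -> B
  C (position 2) -> position (2-8) mod 26 = 20 -> U
  N (position 13) -> position (13-8) mod 26 = 5 -> F
  N (position 13) -> position (13-8) mod 26 = 5 -> F
  M (position 12) -> position (12-8) mod 26 = 4 -> E
  Z (position 25) -> position (25-8) mod 26 = 17 -> R
Decrypted message: BUFFER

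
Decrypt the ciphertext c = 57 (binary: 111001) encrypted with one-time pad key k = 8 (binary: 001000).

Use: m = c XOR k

Step 1: XOR ciphertext with key:
  Ciphertext: 111001
  Key:        001000
  XOR:        110001
Step 2: Plaintext = 110001 = 49 in decimal.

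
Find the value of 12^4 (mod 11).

Step 1: Compute 12^4 mod 11 step by step, reducing modulo 11 at each step.
  12^1 mod 11 = 1
  12^2 mod 11 = (1 * 12) mod 11 = 1
  12^3 mod 11 = (1 * 12) mod 11 = 1
  12^4 mod 11 = (1 * 12) mod 11 = 1
Step 2: Result = 1.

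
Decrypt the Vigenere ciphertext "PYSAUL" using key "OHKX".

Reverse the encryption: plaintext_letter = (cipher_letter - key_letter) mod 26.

Step 1: Extend key: OHKXOH
Step 2: Decrypt each letter (c - k) mod 26:
  P(15) - O(14) = (15-14) mod 26 = 1 = B
  Y(24) - H(7) = (24-7) mod 26 = 17 = R
  S(18) - K(10) = (18-10) mod 26 = 8 = I
  A(0) - X(23) = (0-23) mod 26 = 3 = D
  U(20) - O(14) = (20-14) mod 26 = 6 = G
  L(11) - H(7) = (11-7) mod 26 = 4 = E
Plaintext: BRIDGE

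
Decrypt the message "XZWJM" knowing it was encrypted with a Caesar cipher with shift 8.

Step 1: Reverse the shift by subtracting 8 from each letter position.
  X (position 23) -> position (23-8) mod 26 = 15 -> P
  Z (position 25) -> position (25-8) mod 26 = 17 -> R
  W (position 22) -> position (22-8) mod 26 = 14 -> O
  J (position 9) -> position (9-8) mod 26 = 1 -> B
  M (position 12) -> position (12-8) mod 26 = 4 -> E
Decrypted message: PROBE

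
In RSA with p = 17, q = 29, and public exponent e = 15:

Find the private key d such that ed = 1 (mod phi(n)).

Step 1: n = 17 * 29 = 493.
Step 2: phi(n) = 16 * 28 = 448.
Step 3: Find d such that 15 * d = 1 (mod 448).
Step 4: d = 15^(-1) mod 448 = 239.
Verification: 15 * 239 = 3585 = 8 * 448 + 1.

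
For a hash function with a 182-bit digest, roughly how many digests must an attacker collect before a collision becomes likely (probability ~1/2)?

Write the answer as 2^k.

Step 1: The birthday paradox gives collision probability ~50% after sqrt(2^n) = 2^(n/2) hashes.
Step 2: For 182-bit output: 2^(182/2) = 2^91.
Step 3: Approximately 2^91 hash computations needed.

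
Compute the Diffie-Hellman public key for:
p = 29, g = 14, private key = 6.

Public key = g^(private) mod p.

Step 1: A = g^a mod p = 14^6 mod 29.
  14^1 mod 29 = 14
  14^2 mod 29 = (14 * 14) mod 29 = 22
  14^3 mod 29 = (22 * 14) mod 29 = 18
  14^4 mod 29 = (18 * 14) mod 29 = 20
  14^5 mod 29 = (20 * 14) mod 29 = 19
  14^6 mod 29 = (19 * 14) mod 29 = 5
Result: A = 5.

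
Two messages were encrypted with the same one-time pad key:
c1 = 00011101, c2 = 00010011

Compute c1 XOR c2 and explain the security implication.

Step 1: c1 XOR c2 = (m1 XOR k) XOR (m2 XOR k).
Step 2: By XOR associativity/commutativity: = m1 XOR m2 XOR k XOR k = m1 XOR m2.
Step 3: 00011101 XOR 00010011 = 00001110 = 14.
Step 4: The key cancels out! An attacker learns m1 XOR m2 = 14, revealing the relationship between plaintexts.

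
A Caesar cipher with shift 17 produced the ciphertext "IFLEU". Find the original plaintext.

Step 1: Reverse the shift by subtracting 17 from each letter position.
  I (position 8) -> position (8-17) mod 26 = 17 -> R
  F (position 5) -> position (5-17) mod 26 = 14 -> O
  L (position 11) -> position (11-17) mod 26 = 20 -> U
  E (position 4) -> position (4-17) mod 26 = 13 -> N
  U (position 20) -> position (20-17) mod 26 = 3 -> D
Decrypted message: ROUND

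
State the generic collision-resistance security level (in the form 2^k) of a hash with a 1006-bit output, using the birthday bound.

Step 1: The birthday paradox gives collision probability ~50% after sqrt(2^n) = 2^(n/2) hashes.
Step 2: For 1006-bit output: 2^(1006/2) = 2^503.
Step 3: Approximately 2^503 hash computations needed.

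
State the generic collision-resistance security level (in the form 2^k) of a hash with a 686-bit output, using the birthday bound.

Step 1: The birthday paradox gives collision probability ~50% after sqrt(2^n) = 2^(n/2) hashes.
Step 2: For 686-bit output: 2^(686/2) = 2^343.
Step 3: Approximately 2^343 hash computations needed.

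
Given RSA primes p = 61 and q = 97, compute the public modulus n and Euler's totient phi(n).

Step 1: n = p * q = 61 * 97 = 5917.
Step 2: phi(n) = (p-1)(q-1) = 60 * 96 = 5760.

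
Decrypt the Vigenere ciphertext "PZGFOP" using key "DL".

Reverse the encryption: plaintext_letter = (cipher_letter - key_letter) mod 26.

Step 1: Extend key: DLDLDL
Step 2: Decrypt each letter (c - k) mod 26:
  P(15) - D(3) = (15-3) mod 26 = 12 = M
  Z(25) - L(11) = (25-11) mod 26 = 14 = O
  G(6) - D(3) = (6-3) mod 26 = 3 = D
  F(5) - L(11) = (5-11) mod 26 = 20 = U
  O(14) - D(3) = (14-3) mod 26 = 11 = L
  P(15) - L(11) = (15-11) mod 26 = 4 = E
Plaintext: MODULE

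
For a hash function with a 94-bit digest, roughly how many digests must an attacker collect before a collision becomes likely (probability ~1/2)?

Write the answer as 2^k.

Step 1: The birthday paradox gives collision probability ~50% after sqrt(2^n) = 2^(n/2) hashes.
Step 2: For 94-bit output: 2^(94/2) = 2^47.
Step 3: Approximately 2^47 hash computations needed.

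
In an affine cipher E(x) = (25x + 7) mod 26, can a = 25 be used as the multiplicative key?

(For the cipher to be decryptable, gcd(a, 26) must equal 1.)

Step 1: Compute gcd(25, 26).
Step 2: gcd(25, 26) = 1.
Since gcd = 1, 25 is coprime with 26, so it is a valid key.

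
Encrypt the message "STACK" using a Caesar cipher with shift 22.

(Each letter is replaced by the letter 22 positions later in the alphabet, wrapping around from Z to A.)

Step 1: For each letter, shift forward by 22 positions (mod 26).
  S (position 18) -> position (18+22) mod 26 = 14 -> O
  T (position 19) -> position (19+22) mod 26 = 15 -> P
  A (position 0) -> position (0+22) mod 26 = 22 -> W
  C (position 2) -> position (2+22) mod 26 = 24 -> Y
  K (position 10) -> position (10+22) mod 26 = 6 -> G
Result: OPWYG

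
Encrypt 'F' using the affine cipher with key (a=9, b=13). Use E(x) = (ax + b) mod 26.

Step 1: Convert 'F' to number: x = 5.
Step 2: E(5) = (9 * 5 + 13) mod 26 = 58 mod 26 = 6.
Step 3: Convert 6 back to letter: G.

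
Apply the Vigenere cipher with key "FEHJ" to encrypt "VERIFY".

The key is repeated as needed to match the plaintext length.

Step 1: Repeat key to match plaintext length:
  Plaintext: VERIFY
  Key:       FEHJFE
Step 2: Encrypt each letter:
  V(21) + F(5) = (21+5) mod 26 = 0 = A
  E(4) + E(4) = (4+4) mod 26 = 8 = I
  R(17) + H(7) = (17+7) mod 26 = 24 = Y
  I(8) + J(9) = (8+9) mod 26 = 17 = R
  F(5) + F(5) = (5+5) mod 26 = 10 = K
  Y(24) + E(4) = (24+4) mod 26 = 2 = C
Ciphertext: AIYRKC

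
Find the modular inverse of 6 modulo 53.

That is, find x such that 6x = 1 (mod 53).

Step 1: We need x such that 6 * x = 1 (mod 53).
Step 2: Using the extended Euclidean algorithm or trial:
  6 * 9 = 54 = 1 * 53 + 1.
Step 3: Since 54 mod 53 = 1, the inverse is x = 9.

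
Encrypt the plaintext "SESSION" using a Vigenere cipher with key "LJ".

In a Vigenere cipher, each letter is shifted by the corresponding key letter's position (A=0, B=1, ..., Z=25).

Step 1: Repeat key to match plaintext length:
  Plaintext: SESSION
  Key:       LJLJLJL
Step 2: Encrypt each letter:
  S(18) + L(11) = (18+11) mod 26 = 3 = D
  E(4) + J(9) = (4+9) mod 26 = 13 = N
  S(18) + L(11) = (18+11) mod 26 = 3 = D
  S(18) + J(9) = (18+9) mod 26 = 1 = B
  I(8) + L(11) = (8+11) mod 26 = 19 = T
  O(14) + J(9) = (14+9) mod 26 = 23 = X
  N(13) + L(11) = (13+11) mod 26 = 24 = Y
Ciphertext: DNDBTXY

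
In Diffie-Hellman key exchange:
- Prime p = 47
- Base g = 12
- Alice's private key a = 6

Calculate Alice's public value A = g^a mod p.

Step 1: A = g^a mod p = 12^6 mod 47.
  12^1 mod 47 = 12
  12^2 mod 47 = (12 * 12) mod 47 = 3
  12^3 mod 47 = (3 * 12) mod 47 = 36
  12^4 mod 47 = (36 * 12) mod 47 = 9
  12^5 mod 47 = (9 * 12) mod 47 = 14
  12^6 mod 47 = (14 * 12) mod 47 = 27
Result: A = 27.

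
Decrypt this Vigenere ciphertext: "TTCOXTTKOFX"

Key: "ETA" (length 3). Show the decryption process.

Step 1: Key 'ETA' has length 3. Extended key: ETAETAETAET
Step 2: Decrypt each position:
  T(19) - E(4) = 15 = P
  T(19) - T(19) = 0 = A
  C(2) - A(0) = 2 = C
  O(14) - E(4) = 10 = K
  X(23) - T(19) = 4 = E
  T(19) - A(0) = 19 = T
  T(19) - E(4) = 15 = P
  K(10) - T(19) = 17 = R
  O(14) - A(0) = 14 = O
  F(5) - E(4) = 1 = B
  X(23) - T(19) = 4 = E
Plaintext: PACKETPROBE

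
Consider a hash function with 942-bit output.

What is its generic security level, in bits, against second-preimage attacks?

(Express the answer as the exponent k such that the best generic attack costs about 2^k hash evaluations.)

Step 1: The hash has a 942-bit output.
Step 2: Second-preimage resistance means: given a specific input x, it should be infeasible to find a different y with h(y) = h(x).
With a 942-bit output, a generic search for a second preimage costs about 2^942 evaluations (each trial matches the fixed target with probability 2^-942).
Step 3: Security level = 942 bits.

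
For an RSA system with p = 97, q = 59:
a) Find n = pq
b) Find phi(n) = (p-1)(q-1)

Step 1: n = p * q = 97 * 59 = 5723.
Step 2: phi(n) = (p-1)(q-1) = 96 * 58 = 5568.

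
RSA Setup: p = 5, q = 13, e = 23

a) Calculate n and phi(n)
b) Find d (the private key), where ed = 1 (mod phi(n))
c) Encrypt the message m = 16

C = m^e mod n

Step 1: n = 5 * 13 = 65.
Step 2: phi(n) = (5-1)(13-1) = 4 * 12 = 48.
Step 3: Find d = 23^(-1) mod 48 = 23.
  Verify: 23 * 23 = 529 = 1 (mod 48).
Step 4: C = 16^23 mod 65 = 61.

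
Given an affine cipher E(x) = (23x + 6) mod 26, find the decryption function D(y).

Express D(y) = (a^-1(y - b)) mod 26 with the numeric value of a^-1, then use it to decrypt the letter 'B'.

Step 1: Find a^-1, the modular inverse of 23 mod 26.
Step 2: We need 23 * a^-1 = 1 (mod 26).
Step 3: 23 * 17 = 391 = 15 * 26 + 1, so a^-1 = 17.
Step 4: D(y) = 17(y - 6) mod 26.
Step 5: Apply to 'B' (y = 1): D(1) = 17 * (1 - 6) mod 26 = 17 * -5 mod 26 = 19 -> 'T'.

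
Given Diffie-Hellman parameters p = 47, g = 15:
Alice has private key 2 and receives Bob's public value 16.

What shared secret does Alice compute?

Step 1: s = B^a mod p = 16^2 mod 47.
  16^1 mod 47 = 16
  16^2 mod 47 = (16 * 16) mod 47 = 21
Result: shared secret = 21.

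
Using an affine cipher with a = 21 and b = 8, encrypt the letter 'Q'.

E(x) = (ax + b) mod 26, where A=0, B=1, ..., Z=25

Step 1: Convert 'Q' to number: x = 16.
Step 2: E(16) = (21 * 16 + 8) mod 26 = 344 mod 26 = 6.
Step 3: Convert 6 back to letter: G.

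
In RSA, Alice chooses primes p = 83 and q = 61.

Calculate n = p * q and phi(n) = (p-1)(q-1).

Step 1: n = p * q = 83 * 61 = 5063.
Step 2: phi(n) = (p-1)(q-1) = 82 * 60 = 4920.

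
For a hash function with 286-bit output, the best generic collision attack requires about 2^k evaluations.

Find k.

Step 1: The hash has a 286-bit output.
Step 2: Collision resistance means it should be infeasible to find any x != y with h(x) = h(y).
By the birthday bound, a generic collision search succeeds after about sqrt(2^286) = 2^(286/2) = 2^143 evaluations.
Step 3: Security level = 143 bits.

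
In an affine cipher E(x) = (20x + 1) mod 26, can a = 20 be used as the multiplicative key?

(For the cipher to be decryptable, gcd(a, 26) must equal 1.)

Step 1: Compute gcd(20, 26).
Step 2: gcd(20, 26) = 2.
Since gcd = 2 != 1, 20 shares a common factor with 26, so it cannot be used.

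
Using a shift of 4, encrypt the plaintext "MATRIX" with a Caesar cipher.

Step 1: For each letter, shift forward by 4 positions (mod 26).
  M (position 12) -> position (12+4) mod 26 = 16 -> Q
  A (position 0) -> position (0+4) mod 26 = 4 -> E
  T (position 19) -> position (19+4) mod 26 = 23 -> X
  R (position 17) -> position (17+4) mod 26 = 21 -> V
  I (position 8) -> position (8+4) mod 26 = 12 -> M
  X (position 23) -> position (23+4) mod 26 = 1 -> B
Result: QEXVMB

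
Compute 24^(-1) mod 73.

Step 1: We need x such that 24 * x = 1 (mod 73).
Step 2: Using the extended Euclidean algorithm or trial:
  24 * 70 = 1680 = 23 * 73 + 1.
Step 3: Since 1680 mod 73 = 1, the inverse is x = 70.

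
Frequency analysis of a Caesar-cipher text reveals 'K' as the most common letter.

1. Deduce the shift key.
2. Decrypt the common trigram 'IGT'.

Step 1: In English, 'E' is the most frequent letter (12.7%).
Step 2: The most frequent ciphertext letter is 'K' (position 10).
Step 3: Shift = (10 - 4) mod 26 = 6.
Step 4: Decrypt 'IGT' by shifting back 6:
  I -> C
  G -> A
  T -> N
Step 5: 'IGT' decrypts to 'CAN'.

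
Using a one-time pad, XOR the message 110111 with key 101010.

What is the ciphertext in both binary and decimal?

Step 1: Write out the XOR operation bit by bit:
  Message: 110111
  Key:     101010
  XOR:     011101
Step 2: Convert to decimal: 011101 = 29.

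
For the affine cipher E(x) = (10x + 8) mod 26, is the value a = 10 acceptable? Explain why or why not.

Step 1: Compute gcd(10, 26).
Step 2: gcd(10, 26) = 2.
Since gcd = 2 != 1, 10 shares a common factor with 26, so it cannot be used.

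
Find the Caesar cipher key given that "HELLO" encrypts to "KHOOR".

Step 1: Compare first letters: H (position 7) -> K (position 10).
Step 2: Shift = (10 - 7) mod 26 = 3.
The shift value is 3.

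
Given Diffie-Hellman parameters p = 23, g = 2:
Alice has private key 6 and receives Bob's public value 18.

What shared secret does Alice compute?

Step 1: s = B^a mod p = 18^6 mod 23.
  18^1 mod 23 = 18
  18^2 mod 23 = (18 * 18) mod 23 = 2
  18^3 mod 23 = (2 * 18) mod 23 = 13
  18^4 mod 23 = (13 * 18) mod 23 = 4
  18^5 mod 23 = (4 * 18) mod 23 = 3
  18^6 mod 23 = (3 * 18) mod 23 = 8
Result: shared secret = 8.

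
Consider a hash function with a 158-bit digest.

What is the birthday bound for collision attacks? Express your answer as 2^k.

Step 1: The birthday paradox gives collision probability ~50% after sqrt(2^n) = 2^(n/2) hashes.
Step 2: For 158-bit output: 2^(158/2) = 2^79.
Step 3: Approximately 2^79 hash computations needed.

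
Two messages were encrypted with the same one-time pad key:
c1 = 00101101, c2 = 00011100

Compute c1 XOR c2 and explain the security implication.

Step 1: c1 XOR c2 = (m1 XOR k) XOR (m2 XOR k).
Step 2: By XOR associativity/commutativity: = m1 XOR m2 XOR k XOR k = m1 XOR m2.
Step 3: 00101101 XOR 00011100 = 00110001 = 49.
Step 4: The key cancels out! An attacker learns m1 XOR m2 = 49, revealing the relationship between plaintexts.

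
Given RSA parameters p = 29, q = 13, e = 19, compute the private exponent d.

Step 1: n = 29 * 13 = 377.
Step 2: phi(n) = 28 * 12 = 336.
Step 3: Find d such that 19 * d = 1 (mod 336).
Step 4: d = 19^(-1) mod 336 = 283.
Verification: 19 * 283 = 5377 = 16 * 336 + 1.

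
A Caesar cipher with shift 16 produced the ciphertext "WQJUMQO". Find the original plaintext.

Step 1: Reverse the shift by subtracting 16 from each letter position.
  W (position 22) -> position (22-16) mod 26 = 6 -> G
  Q (position 16) -> position (16-16) mod 26 = 0 -> A
  J (position 9) -> position (9-16) mod 26 = 19 -> T
  U (position 20) -> position (20-16) mod 26 = 4 -> E
  M (position 12) -> position (12-16) mod 26 = 22 -> W
  Q (position 16) -> position (16-16) mod 26 = 0 -> A
  O (position 14) -> position (14-16) mod 26 = 24 -> Y
Decrypted message: GATEWAY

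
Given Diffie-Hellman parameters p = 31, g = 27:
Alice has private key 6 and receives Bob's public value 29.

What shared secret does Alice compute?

Step 1: s = B^a mod p = 29^6 mod 31.
  29^1 mod 31 = 29
  29^2 mod 31 = (29 * 29) mod 31 = 4
  29^3 mod 31 = (4 * 29) mod 31 = 23
  29^4 mod 31 = (23 * 29) mod 31 = 16
  29^5 mod 31 = (16 * 29) mod 31 = 30
  29^6 mod 31 = (30 * 29) mod 31 = 2
Result: shared secret = 2.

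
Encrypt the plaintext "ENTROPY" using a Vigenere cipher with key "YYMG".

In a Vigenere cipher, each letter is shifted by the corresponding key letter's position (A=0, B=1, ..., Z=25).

Step 1: Repeat key to match plaintext length:
  Plaintext: ENTROPY
  Key:       YYMGYYM
Step 2: Encrypt each letter:
  E(4) + Y(24) = (4+24) mod 26 = 2 = C
  N(13) + Y(24) = (13+24) mod 26 = 11 = L
  T(19) + M(12) = (19+12) mod 26 = 5 = F
  R(17) + G(6) = (17+6) mod 26 = 23 = X
  O(14) + Y(24) = (14+24) mod 26 = 12 = M
  P(15) + Y(24) = (15+24) mod 26 = 13 = N
  Y(24) + M(12) = (24+12) mod 26 = 10 = K
Ciphertext: CLFXMNK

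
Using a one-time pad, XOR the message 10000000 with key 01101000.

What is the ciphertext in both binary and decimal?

Step 1: Write out the XOR operation bit by bit:
  Message: 10000000
  Key:     01101000
  XOR:     11101000
Step 2: Convert to decimal: 11101000 = 232.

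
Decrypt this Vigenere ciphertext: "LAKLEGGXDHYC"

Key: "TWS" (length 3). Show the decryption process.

Step 1: Key 'TWS' has length 3. Extended key: TWSTWSTWSTWS
Step 2: Decrypt each position:
  L(11) - T(19) = 18 = S
  A(0) - W(22) = 4 = E
  K(10) - S(18) = 18 = S
  L(11) - T(19) = 18 = S
  E(4) - W(22) = 8 = I
  G(6) - S(18) = 14 = O
  G(6) - T(19) = 13 = N
  X(23) - W(22) = 1 = B
  D(3) - S(18) = 11 = L
  H(7) - T(19) = 14 = O
  Y(24) - W(22) = 2 = C
  C(2) - S(18) = 10 = K
Plaintext: SESSIONBLOCK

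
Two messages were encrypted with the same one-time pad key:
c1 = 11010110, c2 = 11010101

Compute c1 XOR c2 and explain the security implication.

Step 1: c1 XOR c2 = (m1 XOR k) XOR (m2 XOR k).
Step 2: By XOR associativity/commutativity: = m1 XOR m2 XOR k XOR k = m1 XOR m2.
Step 3: 11010110 XOR 11010101 = 00000011 = 3.
Step 4: The key cancels out! An attacker learns m1 XOR m2 = 3, revealing the relationship between plaintexts.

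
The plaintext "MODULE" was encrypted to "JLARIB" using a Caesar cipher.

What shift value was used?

Step 1: Compare first letters: M (position 12) -> J (position 9).
Step 2: Shift = (9 - 12) mod 26 = 23.
The shift value is 23.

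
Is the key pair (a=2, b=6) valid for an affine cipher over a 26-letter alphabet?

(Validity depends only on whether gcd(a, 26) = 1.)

Step 1: Compute gcd(2, 26).
Step 2: gcd(2, 26) = 2.
Since gcd = 2 != 1, 2 shares a common factor with 26, so it cannot be used.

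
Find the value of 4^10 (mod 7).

Step 1: Compute 4^10 mod 7 step by step, reducing modulo 7 at each step.
  4^1 mod 7 = 4
  4^2 mod 7 = (4 * 4) mod 7 = 2
  4^3 mod 7 = (2 * 4) mod 7 = 1
  4^4 mod 7 = (1 * 4) mod 7 = 4
  4^5 mod 7 = (4 * 4) mod 7 = 2
  4^6 mod 7 = (2 * 4) mod 7 = 1
  4^7 mod 7 = (1 * 4) mod 7 = 4
  4^8 mod 7 = (4 * 4) mod 7 = 2
  4^9 mod 7 = (2 * 4) mod 7 = 1
  4^10 mod 7 = (1 * 4) mod 7 = 4
Step 2: Result = 4.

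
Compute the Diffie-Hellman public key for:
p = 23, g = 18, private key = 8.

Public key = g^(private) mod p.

Step 1: A = g^a mod p = 18^8 mod 23.
  18^1 mod 23 = 18
  18^2 mod 23 = (18 * 18) mod 23 = 2
  18^3 mod 23 = (2 * 18) mod 23 = 13
  18^4 mod 23 = (13 * 18) mod 23 = 4
  18^5 mod 23 = (4 * 18) mod 23 = 3
  18^6 mod 23 = (3 * 18) mod 23 = 8
  18^7 mod 23 = (8 * 18) mod 23 = 6
  18^8 mod 23 = (6 * 18) mod 23 = 16
Result: A = 16.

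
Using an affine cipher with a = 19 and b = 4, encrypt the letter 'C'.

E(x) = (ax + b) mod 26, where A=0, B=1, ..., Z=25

Step 1: Convert 'C' to number: x = 2.
Step 2: E(2) = (19 * 2 + 4) mod 26 = 42 mod 26 = 16.
Step 3: Convert 16 back to letter: Q.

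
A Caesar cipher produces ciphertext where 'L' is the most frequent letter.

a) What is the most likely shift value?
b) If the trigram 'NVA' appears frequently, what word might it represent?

Step 1: In English, 'E' is the most frequent letter (12.7%).
Step 2: The most frequent ciphertext letter is 'L' (position 11).
Step 3: Shift = (11 - 4) mod 26 = 7.
Step 4: Decrypt 'NVA' by shifting back 7:
  N -> G
  V -> O
  A -> T
Step 5: 'NVA' decrypts to 'GOT'.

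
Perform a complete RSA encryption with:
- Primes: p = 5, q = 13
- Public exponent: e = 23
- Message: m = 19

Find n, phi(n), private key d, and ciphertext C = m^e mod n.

Step 1: n = 5 * 13 = 65.
Step 2: phi(n) = (5-1)(13-1) = 4 * 12 = 48.
Step 3: Find d = 23^(-1) mod 48 = 23.
  Verify: 23 * 23 = 529 = 1 (mod 48).
Step 4: C = 19^23 mod 65 = 24.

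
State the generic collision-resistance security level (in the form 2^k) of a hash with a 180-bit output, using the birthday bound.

Step 1: The birthday paradox gives collision probability ~50% after sqrt(2^n) = 2^(n/2) hashes.
Step 2: For 180-bit output: 2^(180/2) = 2^90.
Step 3: Approximately 2^90 hash computations needed.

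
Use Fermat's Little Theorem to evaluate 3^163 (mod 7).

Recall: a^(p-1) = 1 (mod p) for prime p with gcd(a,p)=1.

Step 1: Since 7 is prime, by Fermat's Little Theorem: 3^6 = 1 (mod 7).
Step 2: Reduce exponent: 163 mod 6 = 1.
Step 3: So 3^163 = 3^1 (mod 7).
Step 4: 3^1 mod 7 = 3.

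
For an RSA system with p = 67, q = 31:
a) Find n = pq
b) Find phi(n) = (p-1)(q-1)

Step 1: n = p * q = 67 * 31 = 2077.
Step 2: phi(n) = (p-1)(q-1) = 66 * 30 = 1980.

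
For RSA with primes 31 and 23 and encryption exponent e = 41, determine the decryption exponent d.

Step 1: n = 31 * 23 = 713.
Step 2: phi(n) = 30 * 22 = 660.
Step 3: Find d such that 41 * d = 1 (mod 660).
Step 4: d = 41^(-1) mod 660 = 161.
Verification: 41 * 161 = 6601 = 10 * 660 + 1.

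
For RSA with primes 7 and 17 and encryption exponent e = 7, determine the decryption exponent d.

Step 1: n = 7 * 17 = 119.
Step 2: phi(n) = 6 * 16 = 96.
Step 3: Find d such that 7 * d = 1 (mod 96).
Step 4: d = 7^(-1) mod 96 = 55.
Verification: 7 * 55 = 385 = 4 * 96 + 1.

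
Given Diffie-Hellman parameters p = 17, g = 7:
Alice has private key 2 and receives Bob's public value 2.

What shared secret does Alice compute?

Step 1: s = B^a mod p = 2^2 mod 17.
  2^1 mod 17 = 2
  2^2 mod 17 = (2 * 2) mod 17 = 4
Result: shared secret = 4.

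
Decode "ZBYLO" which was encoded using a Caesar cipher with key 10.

Step 1: Reverse the shift by subtracting 10 from each letter position.
  Z (position 25) -> position (25-10) mod 26 = 15 -> P
  B (position 1) -> position (1-10) mod 26 = 17 -> R
  Y (position 24) -> position (24-10) mod 26 = 14 -> O
  L (position 11) -> position (11-10) mod 26 = 1 -> B
  O (position 14) -> position (14-10) mod 26 = 4 -> E
Decrypted message: PROBE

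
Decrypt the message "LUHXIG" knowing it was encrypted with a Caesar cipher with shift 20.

Step 1: Reverse the shift by subtracting 20 from each letter position.
  L (position 11) -> position (11-20) mod 26 = 17 -> R
  U (position 20) -> position (20-20) mod 26 = 0 -> A
  H (position 7) -> position (7-20) mod 26 = 13 -> N
  X (position 23) -> position (23-20) mod 26 = 3 -> D
  I (position 8) -> position (8-20) mod 26 = 14 -> O
  G (position 6) -> position (6-20) mod 26 = 12 -> M
Decrypted message: RANDOM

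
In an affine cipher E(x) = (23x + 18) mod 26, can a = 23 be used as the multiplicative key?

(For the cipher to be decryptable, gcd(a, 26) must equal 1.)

Step 1: Compute gcd(23, 26).
Step 2: gcd(23, 26) = 1.
Since gcd = 1, 23 is coprime with 26, so it is a valid key.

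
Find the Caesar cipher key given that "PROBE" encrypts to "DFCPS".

Step 1: Compare first letters: P (position 15) -> D (position 3).
Step 2: Shift = (3 - 15) mod 26 = 14.
The shift value is 14.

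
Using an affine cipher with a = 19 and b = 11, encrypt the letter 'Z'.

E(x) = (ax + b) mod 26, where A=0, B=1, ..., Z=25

Step 1: Convert 'Z' to number: x = 25.
Step 2: E(25) = (19 * 25 + 11) mod 26 = 486 mod 26 = 18.
Step 3: Convert 18 back to letter: S.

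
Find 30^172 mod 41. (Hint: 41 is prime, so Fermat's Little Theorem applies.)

Step 1: Since 41 is prime, by Fermat's Little Theorem: 30^40 = 1 (mod 41).
Step 2: Reduce exponent: 172 mod 40 = 12.
Step 3: So 30^172 = 30^12 (mod 41).
Step 4: 30^12 mod 41 = 23.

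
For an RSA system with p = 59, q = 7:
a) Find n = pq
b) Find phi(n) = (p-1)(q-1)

Step 1: n = p * q = 59 * 7 = 413.
Step 2: phi(n) = (p-1)(q-1) = 58 * 6 = 348.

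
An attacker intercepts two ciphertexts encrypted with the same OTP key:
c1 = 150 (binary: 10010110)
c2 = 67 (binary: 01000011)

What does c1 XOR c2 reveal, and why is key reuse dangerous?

Step 1: c1 XOR c2 = (m1 XOR k) XOR (m2 XOR k).
Step 2: By XOR associativity/commutativity: = m1 XOR m2 XOR k XOR k = m1 XOR m2.
Step 3: 10010110 XOR 01000011 = 11010101 = 213.
Step 4: The key cancels out! An attacker learns m1 XOR m2 = 213, revealing the relationship between plaintexts.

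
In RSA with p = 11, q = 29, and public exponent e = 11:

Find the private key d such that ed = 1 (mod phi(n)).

Step 1: n = 11 * 29 = 319.
Step 2: phi(n) = 10 * 28 = 280.
Step 3: Find d such that 11 * d = 1 (mod 280).
Step 4: d = 11^(-1) mod 280 = 51.
Verification: 11 * 51 = 561 = 2 * 280 + 1.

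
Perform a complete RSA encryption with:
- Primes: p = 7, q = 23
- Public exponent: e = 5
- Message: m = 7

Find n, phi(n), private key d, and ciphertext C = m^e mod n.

Step 1: n = 7 * 23 = 161.
Step 2: phi(n) = (7-1)(23-1) = 6 * 22 = 132.
Step 3: Find d = 5^(-1) mod 132 = 53.
  Verify: 5 * 53 = 265 = 1 (mod 132).
Step 4: C = 7^5 mod 161 = 63.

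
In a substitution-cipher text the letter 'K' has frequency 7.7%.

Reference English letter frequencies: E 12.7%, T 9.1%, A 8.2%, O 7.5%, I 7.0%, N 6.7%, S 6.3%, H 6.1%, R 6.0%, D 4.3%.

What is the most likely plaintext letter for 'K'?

Step 1: The observed frequency is 7.7%.
Step 2: Compare with English frequencies:
  E: 12.7% (difference: 5.0%)
  T: 9.1% (difference: 1.4%)
  A: 8.2% (difference: 0.5%)
  O: 7.5% (difference: 0.2%) <-- closest
  I: 7.0% (difference: 0.7%)
  N: 6.7% (difference: 1.0%)
  S: 6.3% (difference: 1.4%)
  H: 6.1% (difference: 1.6%)
  R: 6.0% (difference: 1.7%)
  D: 4.3% (difference: 3.4%)
Step 3: 'K' most likely represents 'O' (frequency 7.5%).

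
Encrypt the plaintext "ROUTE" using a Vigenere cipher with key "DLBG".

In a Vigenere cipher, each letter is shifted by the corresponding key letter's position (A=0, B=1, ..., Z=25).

Step 1: Repeat key to match plaintext length:
  Plaintext: ROUTE
  Key:       DLBGD
Step 2: Encrypt each letter:
  R(17) + D(3) = (17+3) mod 26 = 20 = U
  O(14) + L(11) = (14+11) mod 26 = 25 = Z
  U(20) + B(1) = (20+1) mod 26 = 21 = V
  T(19) + G(6) = (19+6) mod 26 = 25 = Z
  E(4) + D(3) = (4+3) mod 26 = 7 = H
Ciphertext: UZVZH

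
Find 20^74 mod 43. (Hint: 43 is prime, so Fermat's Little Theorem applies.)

Step 1: Since 43 is prime, by Fermat's Little Theorem: 20^42 = 1 (mod 43).
Step 2: Reduce exponent: 74 mod 42 = 32.
Step 3: So 20^74 = 20^32 (mod 43).
Step 4: 20^32 mod 43 = 25.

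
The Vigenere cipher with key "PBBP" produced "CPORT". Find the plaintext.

Step 1: Extend key: PBBPP
Step 2: Decrypt each letter (c - k) mod 26:
  C(2) - P(15) = (2-15) mod 26 = 13 = N
  P(15) - B(1) = (15-1) mod 26 = 14 = O
  O(14) - B(1) = (14-1) mod 26 = 13 = N
  R(17) - P(15) = (17-15) mod 26 = 2 = C
  T(19) - P(15) = (19-15) mod 26 = 4 = E
Plaintext: NONCE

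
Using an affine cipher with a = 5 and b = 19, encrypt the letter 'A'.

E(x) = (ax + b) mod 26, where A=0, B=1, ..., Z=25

Step 1: Convert 'A' to number: x = 0.
Step 2: E(0) = (5 * 0 + 19) mod 26 = 19 mod 26 = 19.
Step 3: Convert 19 back to letter: T.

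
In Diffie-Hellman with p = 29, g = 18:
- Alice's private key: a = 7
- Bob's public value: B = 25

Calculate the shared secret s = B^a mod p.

Step 1: s = B^a mod p = 25^7 mod 29.
  25^1 mod 29 = 25
  25^2 mod 29 = (25 * 25) mod 29 = 16
  25^3 mod 29 = (16 * 25) mod 29 = 23
  25^4 mod 29 = (23 * 25) mod 29 = 24
  25^5 mod 29 = (24 * 25) mod 29 = 20
  25^6 mod 29 = (20 * 25) mod 29 = 7
  25^7 mod 29 = (7 * 25) mod 29 = 1
Result: shared secret = 1.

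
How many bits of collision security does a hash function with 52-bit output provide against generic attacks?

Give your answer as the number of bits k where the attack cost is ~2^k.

Step 1: The hash has a 52-bit output.
Step 2: Collision resistance means it should be infeasible to find any x != y with h(x) = h(y).
By the birthday bound, a generic collision search succeeds after about sqrt(2^52) = 2^(52/2) = 2^26 evaluations.
Step 3: Security level = 26 bits.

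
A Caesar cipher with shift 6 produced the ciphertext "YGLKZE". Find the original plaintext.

Step 1: Reverse the shift by subtracting 6 from each letter position.
  Y (position 24) -> position (24-6) mod 26 = 18 -> S
  G (position 6) -> position (6-6) mod 26 = 0 -> A
  L (position 11) -> position (11-6) mod 26 = 5 -> F
  K (position 10) -> position (10-6) mod 26 = 4 -> E
  Z (position 25) -> position (25-6) mod 26 = 19 -> T
  E (position 4) -> position (4-6) mod 26 = 24 -> Y
Decrypted message: SAFETY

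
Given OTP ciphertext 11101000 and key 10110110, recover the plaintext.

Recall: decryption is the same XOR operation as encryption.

Step 1: XOR ciphertext with key:
  Ciphertext: 11101000
  Key:        10110110
  XOR:        01011110
Step 2: Plaintext = 01011110 = 94 in decimal.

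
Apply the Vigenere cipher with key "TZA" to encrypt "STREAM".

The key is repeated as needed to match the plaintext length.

Step 1: Repeat key to match plaintext length:
  Plaintext: STREAM
  Key:       TZATZA
Step 2: Encrypt each letter:
  S(18) + T(19) = (18+19) mod 26 = 11 = L
  T(19) + Z(25) = (19+25) mod 26 = 18 = S
  R(17) + A(0) = (17+0) mod 26 = 17 = R
  E(4) + T(19) = (4+19) mod 26 = 23 = X
  A(0) + Z(25) = (0+25) mod 26 = 25 = Z
  M(12) + A(0) = (12+0) mod 26 = 12 = M
Ciphertext: LSRXZM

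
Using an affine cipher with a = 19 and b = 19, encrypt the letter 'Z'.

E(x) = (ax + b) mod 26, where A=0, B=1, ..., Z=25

Step 1: Convert 'Z' to number: x = 25.
Step 2: E(25) = (19 * 25 + 19) mod 26 = 494 mod 26 = 0.
Step 3: Convert 0 back to letter: A.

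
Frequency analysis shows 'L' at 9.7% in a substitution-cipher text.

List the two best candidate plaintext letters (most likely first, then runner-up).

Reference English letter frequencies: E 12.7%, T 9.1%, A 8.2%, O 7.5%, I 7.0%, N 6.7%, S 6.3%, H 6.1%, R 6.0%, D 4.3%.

Step 1: Observed frequency of 'L' is 9.7%.
Step 2: Compute distances to each reference frequency and sort:
  T (9.1%): difference = 0.6% <-- BEST
  A (8.2%): difference = 1.5% <-- RUNNER-UP
  O (7.5%): difference = 2.2%
  I (7.0%): difference = 2.7%
  N (6.7%): difference = 3.0%
Step 3: Most likely is 'T' (9.1%, diff 0.6%); second most likely is 'A' (8.2%, diff 1.5%).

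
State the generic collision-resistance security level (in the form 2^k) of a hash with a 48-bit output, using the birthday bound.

Step 1: The birthday paradox gives collision probability ~50% after sqrt(2^n) = 2^(n/2) hashes.
Step 2: For 48-bit output: 2^(48/2) = 2^24.
Step 3: Approximately 2^24 hash computations needed.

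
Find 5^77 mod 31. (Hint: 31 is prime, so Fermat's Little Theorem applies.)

Step 1: Since 31 is prime, by Fermat's Little Theorem: 5^30 = 1 (mod 31).
Step 2: Reduce exponent: 77 mod 30 = 17.
Step 3: So 5^77 = 5^17 (mod 31).
Step 4: 5^17 mod 31 = 25.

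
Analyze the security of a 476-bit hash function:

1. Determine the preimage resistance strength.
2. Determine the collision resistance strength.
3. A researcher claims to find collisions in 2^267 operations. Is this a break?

Step 1: Preimage resistance requires brute-force of 2^476 operations.
Step 2: Collision resistance (birthday bound) = 2^(476/2) = 2^238.
Step 3: The claimed attack costs 2^267 operations.
Step 4: Since 2^267 >= 2^238, the claimed attack is no faster than the generic birthday attack, so this does not break collision resistance.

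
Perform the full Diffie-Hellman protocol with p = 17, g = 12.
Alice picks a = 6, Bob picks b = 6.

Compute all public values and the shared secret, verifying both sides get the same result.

Step 1: A = g^a mod p = 12^6 mod 17 = 2.
Step 2: B = g^b mod p = 12^6 mod 17 = 2.
Step 3: Alice computes s = B^a mod p = 2^6 mod 17 = 13.
Step 4: Bob computes s = A^b mod p = 2^6 mod 17 = 13.
Both sides agree: shared secret = 13.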